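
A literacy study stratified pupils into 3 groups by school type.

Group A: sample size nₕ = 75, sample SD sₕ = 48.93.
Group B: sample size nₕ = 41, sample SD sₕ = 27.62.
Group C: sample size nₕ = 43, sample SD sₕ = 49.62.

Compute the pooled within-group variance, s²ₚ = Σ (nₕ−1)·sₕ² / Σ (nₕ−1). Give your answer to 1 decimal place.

Degrees of freedom: 74 + 40 + 42 = 156.
Σ(nₕ−1)sₕ² = 74·2394.1449 + 40·762.8644 + 42·2462.1444 = 311091.3634.
s²ₚ = 311091.3634 / 156 = 1994.175... → 1994.2.

1994.2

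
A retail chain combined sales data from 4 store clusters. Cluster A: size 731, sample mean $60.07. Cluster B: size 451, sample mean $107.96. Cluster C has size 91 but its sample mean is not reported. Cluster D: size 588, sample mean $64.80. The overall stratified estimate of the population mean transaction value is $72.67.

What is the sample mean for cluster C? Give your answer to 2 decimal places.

49.84

N = 731 + 451 + 91 + 588 = 1861.
Overall total = μ·N = 72.67·1861 = 135238.87.
Subtract the known strata: 731·60.07 + 451·107.96 + 588·64.80 = 130703.53.
Remaining total for cluster C: 135238.87 − 130703.53 = 4535.34.
Divide by its size: 4535.34 / 91 = 49.8389... → 49.84.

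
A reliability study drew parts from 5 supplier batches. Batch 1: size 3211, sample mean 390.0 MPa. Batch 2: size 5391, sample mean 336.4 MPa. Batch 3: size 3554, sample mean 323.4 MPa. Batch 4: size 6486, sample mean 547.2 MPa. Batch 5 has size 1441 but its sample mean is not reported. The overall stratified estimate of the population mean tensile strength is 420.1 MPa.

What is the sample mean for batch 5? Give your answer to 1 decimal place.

N = 3211 + 5391 + 3554 + 6486 + 1441 = 20083.
Overall total = μ·N = 420.1·20083 = 8436868.3.
Subtract the known strata: 3211·390.0 + 5391·336.4 + 3554·323.4 + 6486·547.2 = 7764325.2.
Remaining total for batch 5: 8436868.3 − 7764325.2 = 672543.1.
Divide by its size: 672543.1 / 1441 = 466.720... → 466.7.

466.7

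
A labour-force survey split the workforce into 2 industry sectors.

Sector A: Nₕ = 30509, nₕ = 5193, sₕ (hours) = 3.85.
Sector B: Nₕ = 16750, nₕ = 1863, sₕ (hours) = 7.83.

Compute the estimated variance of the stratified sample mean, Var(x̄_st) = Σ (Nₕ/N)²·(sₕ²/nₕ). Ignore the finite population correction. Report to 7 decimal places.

N = 47259. Term for each stratum: Wₕ²sₕ²/nₕ.
Var(x̄_st) = 0.0011895701 + 0.0041340073 = 0.0053235773 → 0.0053236.

0.0053236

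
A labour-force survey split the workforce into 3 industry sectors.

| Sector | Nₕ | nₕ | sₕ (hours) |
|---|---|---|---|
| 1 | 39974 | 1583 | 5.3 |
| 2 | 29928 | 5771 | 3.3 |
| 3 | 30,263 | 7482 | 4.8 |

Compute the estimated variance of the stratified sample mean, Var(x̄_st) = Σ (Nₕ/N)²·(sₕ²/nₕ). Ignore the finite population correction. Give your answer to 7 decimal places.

0.0032757

N = 100165. Term for each stratum: Wₕ²sₕ²/nₕ.
Var(x̄_st) = 0.0028261425 + 0.0001684613 + 0.0002810973 = 0.0032757011 → 0.0032757.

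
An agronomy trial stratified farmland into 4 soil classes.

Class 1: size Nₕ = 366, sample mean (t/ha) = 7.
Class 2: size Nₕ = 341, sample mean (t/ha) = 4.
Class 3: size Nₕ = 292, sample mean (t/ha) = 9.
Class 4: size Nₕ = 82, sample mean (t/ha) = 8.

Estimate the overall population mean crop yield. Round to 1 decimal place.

6.7

x̄_st = (Σ Nₕx̄ₕ) / (Σ Nₕ) = (366·7 + 341·4 + 292·9 + 82·8) / 1081
= 7210 / 1081 = 6.670... → 6.7.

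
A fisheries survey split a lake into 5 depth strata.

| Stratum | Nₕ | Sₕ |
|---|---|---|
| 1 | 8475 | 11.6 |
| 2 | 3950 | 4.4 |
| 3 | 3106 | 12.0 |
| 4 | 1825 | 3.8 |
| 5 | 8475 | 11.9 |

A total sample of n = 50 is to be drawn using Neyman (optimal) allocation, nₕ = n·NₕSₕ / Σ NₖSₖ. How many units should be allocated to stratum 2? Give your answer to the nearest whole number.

Σ NₕSₕ = 8475·11.6 + 3950·4.4 + 3106·12.0 + 1825·3.8 + 8475·11.9 = 260749.5.
Share for 2: 17380/260749.5 = 0.06665.
n_2 = 50 × 0.06665 = 3.333... → 3.

3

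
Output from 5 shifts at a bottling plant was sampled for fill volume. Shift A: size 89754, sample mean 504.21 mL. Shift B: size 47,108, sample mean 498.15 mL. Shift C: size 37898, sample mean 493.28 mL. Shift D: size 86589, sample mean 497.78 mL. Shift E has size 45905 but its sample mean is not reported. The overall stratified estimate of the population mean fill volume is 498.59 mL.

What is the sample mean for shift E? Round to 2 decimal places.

493.96

N = 89754 + 47108 + 37898 + 86589 + 45905 = 307254.
Overall total = μ·N = 498.59·307254 = 153193771.86.
Subtract the known strata: 89754·504.21 + 47108·498.15 + 37898·493.28 + 86589·497.78 = 130518312.4.
Remaining total for shift E: 153193771.86 − 130518312.4 = 22675459.46.
Divide by its size: 22675459.46 / 45905 = 493.9649... → 493.96.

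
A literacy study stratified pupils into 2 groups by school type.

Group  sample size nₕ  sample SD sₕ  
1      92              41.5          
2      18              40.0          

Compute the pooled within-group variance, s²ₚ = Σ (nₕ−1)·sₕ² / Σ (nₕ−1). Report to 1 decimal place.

1703.0

1: (92−1)·41.5² = 91·1722.25 = 156724.75
2: (18−1)·40.0² = 17·1600 = 27200
Numerator = 183924.75; denominator = Σ(nₕ−1) = 108.
s²ₚ = 183924.75/108 = 1703.007... → 1703.0.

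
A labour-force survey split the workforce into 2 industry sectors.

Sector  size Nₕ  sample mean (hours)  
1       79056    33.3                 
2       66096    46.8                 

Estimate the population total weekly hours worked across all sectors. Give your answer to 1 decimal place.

5725857.6

Estimate total by summing Nₕ·x̄ₕ over strata.
79056·33.3 + 66096·46.8 = 2632564.8 + 3093292.8 = 5725857.6.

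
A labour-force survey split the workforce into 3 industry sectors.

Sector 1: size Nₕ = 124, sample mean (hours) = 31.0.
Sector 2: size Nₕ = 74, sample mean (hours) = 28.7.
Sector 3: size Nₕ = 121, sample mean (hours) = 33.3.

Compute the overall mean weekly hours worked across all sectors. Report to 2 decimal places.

x̄_st = (Σ Nₕx̄ₕ) / (Σ Nₕ) = (124·31.0 + 74·28.7 + 121·33.3) / 319
= 9997.1 / 319 = 31.3389... → 31.34.

31.34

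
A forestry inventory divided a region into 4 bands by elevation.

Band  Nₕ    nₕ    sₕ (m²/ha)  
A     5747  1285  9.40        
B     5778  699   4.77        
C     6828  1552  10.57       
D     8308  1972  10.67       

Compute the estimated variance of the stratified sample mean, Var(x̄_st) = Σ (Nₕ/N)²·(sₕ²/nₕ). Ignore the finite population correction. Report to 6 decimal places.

0.015052

N = 26661; Wₕ = Nₕ/N.
band A: (5747/26661)²·9.40²/1285 = 0.003195083
band B: (5778/26661)²·4.77²/699 = 0.001528839
band C: (6828/26661)²·10.57²/1552 = 0.004721635
band D: (8308/26661)²·10.67²/1972 = 0.005606115
Sum = 0.015051672 → 0.015052.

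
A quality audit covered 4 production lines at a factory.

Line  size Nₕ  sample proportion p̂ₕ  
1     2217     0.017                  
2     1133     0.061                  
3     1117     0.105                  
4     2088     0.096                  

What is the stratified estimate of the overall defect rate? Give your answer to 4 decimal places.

0.0648

Wₕ = Nₕ/N with N = 6555: 0.3382, 0.1728, 0.1704, 0.3185.
p̂_st = 0.3382·0.017 + 0.1728·0.061 + 0.1704·0.105 + 0.3185·0.096 ≈ 0.064765... → 0.0648.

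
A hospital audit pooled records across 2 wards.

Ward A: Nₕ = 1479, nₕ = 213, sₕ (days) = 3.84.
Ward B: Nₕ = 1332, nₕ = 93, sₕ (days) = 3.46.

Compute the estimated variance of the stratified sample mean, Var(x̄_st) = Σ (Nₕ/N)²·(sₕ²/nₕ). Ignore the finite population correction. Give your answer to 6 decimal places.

N = 2811. Term for each stratum: Wₕ²sₕ²/nₕ.
Var(x̄_st) = 0.019164500 + 0.028903871 = 0.048068371 → 0.048068.

0.048068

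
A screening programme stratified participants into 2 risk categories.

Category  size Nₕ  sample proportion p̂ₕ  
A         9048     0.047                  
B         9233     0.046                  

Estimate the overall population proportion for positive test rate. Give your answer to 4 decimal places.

Wₕ = Nₕ/N with N = 18281: 0.4949, 0.5051.
p̂_st = 0.4949·0.047 + 0.5051·0.046 ≈ 0.046495... → 0.0465.

0.0465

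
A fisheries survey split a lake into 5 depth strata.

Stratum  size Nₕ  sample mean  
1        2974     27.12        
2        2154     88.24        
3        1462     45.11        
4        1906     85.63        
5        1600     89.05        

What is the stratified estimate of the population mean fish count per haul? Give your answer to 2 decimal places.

63.63

N = 10096; weights Wₕ = Nₕ/N = (0.2946, 0.2134, 0.1448, 0.1888, 0.1585).
x̄_st = Σ Wₕ·x̄ₕ = 0.2946·27.12 + 0.2134·88.24 + 0.1448·45.11 + 0.1888·85.63 + 0.1585·89.05 ≈ 63.6257...
→ 63.63.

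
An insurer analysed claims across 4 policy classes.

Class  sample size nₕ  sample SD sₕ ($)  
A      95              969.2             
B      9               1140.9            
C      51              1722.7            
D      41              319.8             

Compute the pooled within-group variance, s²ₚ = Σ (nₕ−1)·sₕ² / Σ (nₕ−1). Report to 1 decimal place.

A: (95−1)·969.2² = 94·939348.64 = 88298772.16
B: (9−1)·1140.9² = 8·1301652.81 = 10413222.48
C: (51−1)·1722.7² = 50·2967695.29 = 148384764.5
D: (41−1)·319.8² = 40·102272.04 = 4090881.6
Numerator = 251187640.74; denominator = Σ(nₕ−1) = 192.
s²ₚ = 251187640.74/192 = 1308268.962... → 1308269.0.

1308269.0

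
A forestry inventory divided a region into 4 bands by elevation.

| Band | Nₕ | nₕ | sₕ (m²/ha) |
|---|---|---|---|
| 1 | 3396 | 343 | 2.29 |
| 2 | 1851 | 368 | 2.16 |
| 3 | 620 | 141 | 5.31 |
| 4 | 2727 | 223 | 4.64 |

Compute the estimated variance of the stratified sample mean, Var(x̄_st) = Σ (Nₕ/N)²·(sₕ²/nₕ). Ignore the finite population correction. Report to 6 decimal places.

0.013737

N = 8594. Term for each stratum: Wₕ²sₕ²/nₕ.
Var(x̄_st) = 0.002387380 + 0.000588141 + 0.001040789 + 0.009720994 = 0.013737304 → 0.013737.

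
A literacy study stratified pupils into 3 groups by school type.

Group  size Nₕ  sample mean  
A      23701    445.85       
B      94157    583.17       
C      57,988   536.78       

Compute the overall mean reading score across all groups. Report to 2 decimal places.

N = 175846; weights Wₕ = Nₕ/N = (0.1348, 0.5355, 0.3298).
x̄_st = Σ Wₕ·x̄ₕ = 0.1348·445.85 + 0.5355·583.17 + 0.3298·536.78 ≈ 549.3638...
→ 549.36.

549.36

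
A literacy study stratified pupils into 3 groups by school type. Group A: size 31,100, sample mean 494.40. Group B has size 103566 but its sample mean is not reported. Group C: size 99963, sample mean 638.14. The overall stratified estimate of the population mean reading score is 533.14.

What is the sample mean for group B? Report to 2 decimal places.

Σ Nₕx̄ₕ = N·μ, so 103566·x̄_B = 234629·533.14 − (31100·494.40 + 99963·638.14).
= 125090105.06 − 79166228.82 = 45923876.24.
x̄_B = 45923876.24 / 103566 = 443.4262... → 443.43.

443.43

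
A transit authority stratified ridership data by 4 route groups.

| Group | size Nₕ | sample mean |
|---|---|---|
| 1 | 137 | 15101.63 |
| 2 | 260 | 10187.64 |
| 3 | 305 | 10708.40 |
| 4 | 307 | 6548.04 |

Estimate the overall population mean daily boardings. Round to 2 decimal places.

9904.88

x̄_st = (Σ Nₕx̄ₕ) / (Σ Nₕ) = (137·15101.63 + 260·10187.64 + 305·10708.40 + 307·6548.04) / 1009
= 9994019.99 / 1009 = 9904.8761... → 9904.88.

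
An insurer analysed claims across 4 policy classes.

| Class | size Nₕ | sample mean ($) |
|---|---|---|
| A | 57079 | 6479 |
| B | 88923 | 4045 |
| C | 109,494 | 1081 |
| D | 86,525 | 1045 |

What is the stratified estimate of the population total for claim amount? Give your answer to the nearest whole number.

938290015

A: 57079·6479 = 369814841
B: 88923·4045 = 359693535
C: 109494·1081 = 118363014
D: 86525·1045 = 90418625
τ̂ = Σ Nₕx̄ₕ = 938290015.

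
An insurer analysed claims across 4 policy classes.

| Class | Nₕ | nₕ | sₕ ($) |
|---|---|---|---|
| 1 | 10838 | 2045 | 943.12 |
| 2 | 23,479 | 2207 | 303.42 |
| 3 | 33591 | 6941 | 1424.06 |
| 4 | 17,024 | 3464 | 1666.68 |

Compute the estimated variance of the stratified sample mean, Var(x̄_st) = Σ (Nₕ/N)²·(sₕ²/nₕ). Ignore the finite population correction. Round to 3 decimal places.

88.191

N = 84932. Term for each stratum: Wₕ²sₕ²/nₕ.
Var(x̄_st) = 7.082657 + 3.187884 + 45.702262 + 32.218631 = 88.191434 → 88.191.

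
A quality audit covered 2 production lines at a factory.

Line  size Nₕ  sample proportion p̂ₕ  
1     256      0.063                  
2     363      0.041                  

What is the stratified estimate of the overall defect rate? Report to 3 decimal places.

0.050

N = 256 + 363 = 619.
Overall proportion = Σ (Nₕ/N)·p̂ₕ.
Σ Nₕp̂ₕ = 16.128 + 14.883 = 31.011.
31.011 / 619 = 0.05010... → 0.050.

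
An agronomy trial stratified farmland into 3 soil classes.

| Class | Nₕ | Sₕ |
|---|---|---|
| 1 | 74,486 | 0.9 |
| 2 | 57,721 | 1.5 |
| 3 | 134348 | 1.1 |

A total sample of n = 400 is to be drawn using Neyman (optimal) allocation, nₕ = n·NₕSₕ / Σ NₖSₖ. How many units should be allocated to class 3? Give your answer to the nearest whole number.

1: NₕSₕ = 74486·0.9 = 67037.4
2: NₕSₕ = 57721·1.5 = 86581.5
3: NₕSₕ = 134348·1.1 = 147782.8
Σ NₕSₕ = 301401.7.
n_3 = 400·147782.8/301401.7 = 196.127... → 196.

196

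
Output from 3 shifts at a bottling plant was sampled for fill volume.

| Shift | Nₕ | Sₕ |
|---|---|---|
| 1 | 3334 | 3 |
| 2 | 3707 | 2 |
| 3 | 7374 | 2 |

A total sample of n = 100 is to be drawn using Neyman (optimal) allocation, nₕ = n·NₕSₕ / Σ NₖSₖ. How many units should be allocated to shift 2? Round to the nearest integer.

23

Σ NₕSₕ = 3334·3 + 3707·2 + 7374·2 = 32164.
Share for 2: 7414/32164 = 0.23051.
n_2 = 100 × 0.23051 = 23.051... → 23.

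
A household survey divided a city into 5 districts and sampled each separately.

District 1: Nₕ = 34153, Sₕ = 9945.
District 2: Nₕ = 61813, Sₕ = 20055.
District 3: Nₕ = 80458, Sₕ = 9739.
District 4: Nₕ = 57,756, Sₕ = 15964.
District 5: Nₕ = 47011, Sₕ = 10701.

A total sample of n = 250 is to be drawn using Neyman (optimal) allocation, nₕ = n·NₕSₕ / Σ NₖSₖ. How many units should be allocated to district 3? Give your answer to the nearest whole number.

52

Σ NₕSₕ = 34153·9945 + 61813·20055 + 80458·9739 + 57756·15964 + 47011·10701 = 3787973257.
Share for 3: 783580462/3787973257 = 0.20686.
n_3 = 250 × 0.20686 = 51.715... → 52.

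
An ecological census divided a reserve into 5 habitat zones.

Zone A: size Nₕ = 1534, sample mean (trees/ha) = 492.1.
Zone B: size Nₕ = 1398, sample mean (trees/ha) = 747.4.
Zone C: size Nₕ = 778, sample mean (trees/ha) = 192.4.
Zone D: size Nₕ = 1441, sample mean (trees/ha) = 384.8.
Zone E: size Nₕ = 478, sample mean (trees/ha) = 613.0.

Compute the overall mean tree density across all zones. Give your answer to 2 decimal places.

496.88

N = 5629; weights Wₕ = Nₕ/N = (0.2725, 0.2484, 0.1382, 0.2560, 0.0849).
x̄_st = Σ Wₕ·x̄ₕ = 0.2725·492.1 + 0.2484·747.4 + 0.1382·192.4 + 0.2560·384.8 + 0.0849·613.0 ≈ 496.8813...
→ 496.88.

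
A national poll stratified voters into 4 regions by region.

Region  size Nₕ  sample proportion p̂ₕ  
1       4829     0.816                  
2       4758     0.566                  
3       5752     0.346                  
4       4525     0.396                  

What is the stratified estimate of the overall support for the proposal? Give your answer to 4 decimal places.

0.5243

N = 4829 + 4758 + 5752 + 4525 = 19864.
Overall proportion = Σ (Nₕ/N)·p̂ₕ.
Σ Nₕp̂ₕ = 3940.464 + 2693.028 + 1990.192 + 1791.9 = 10415.584.
10415.584 / 19864 = 0.524345... → 0.5243.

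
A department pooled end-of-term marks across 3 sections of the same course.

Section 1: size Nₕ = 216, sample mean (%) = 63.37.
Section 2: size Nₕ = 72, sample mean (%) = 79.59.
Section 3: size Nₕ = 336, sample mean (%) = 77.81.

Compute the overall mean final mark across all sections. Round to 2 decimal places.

73.02

N = 216 + 72 + 336 = 624.
Overall mean = Σ (Nₕ/N)·x̄ₕ — weight by population share, not a simple average.
Σ Nₕx̄ₕ = 216·63.37 + 72·79.59 + 336·77.81 = 13687.92 + 5730.48 + 26144.16 = 45562.56.
Divide by N: 45562.56 / 624 = 73.0169... → 73.02.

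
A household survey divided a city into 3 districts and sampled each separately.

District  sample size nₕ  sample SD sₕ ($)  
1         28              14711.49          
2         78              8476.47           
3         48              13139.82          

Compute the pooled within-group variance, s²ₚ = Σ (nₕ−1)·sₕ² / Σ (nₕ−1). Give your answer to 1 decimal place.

129078311.7

Degrees of freedom: 27 + 77 + 47 = 151.
Σ(nₕ−1)sₕ² = 27·216427938.0201 + 77·71850543.6609 + 47·172654869.6324 = 19490825061.1548.
s²ₚ = 19490825061.1548 / 151 = 129078311.663... → 129078311.7.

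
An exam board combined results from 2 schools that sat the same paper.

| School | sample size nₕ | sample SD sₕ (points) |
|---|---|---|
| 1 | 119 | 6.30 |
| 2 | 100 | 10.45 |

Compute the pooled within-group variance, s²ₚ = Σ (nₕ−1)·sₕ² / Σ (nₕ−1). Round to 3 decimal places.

Degrees of freedom: 118 + 99 = 217.
Σ(nₕ−1)sₕ² = 118·39.69 + 99·109.2025 = 15494.4675.
s²ₚ = 15494.4675 / 217 = 71.40308... → 71.403.

71.403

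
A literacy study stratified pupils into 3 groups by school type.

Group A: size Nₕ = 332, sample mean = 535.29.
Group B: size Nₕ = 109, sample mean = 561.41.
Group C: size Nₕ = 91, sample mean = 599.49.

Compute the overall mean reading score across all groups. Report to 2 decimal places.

551.62

N = 332 + 109 + 91 = 532.
The stratified mean weights each stratum mean by its population share Nₕ/N.
Σ Nₕx̄ₕ = 332·535.29 + 109·561.41 + 91·599.49 = 177716.28 + 61193.69 + 54553.59 = 293463.56.
Divide by N: 293463.56 / 532 = 551.6232... → 551.62.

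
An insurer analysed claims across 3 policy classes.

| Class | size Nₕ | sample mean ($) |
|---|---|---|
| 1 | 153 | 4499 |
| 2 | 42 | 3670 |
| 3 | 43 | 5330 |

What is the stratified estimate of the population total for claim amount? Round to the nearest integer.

1: 153·4499 = 688347
2: 42·3670 = 154140
3: 43·5330 = 229190
τ̂ = Σ Nₕx̄ₕ = 1071677.

1071677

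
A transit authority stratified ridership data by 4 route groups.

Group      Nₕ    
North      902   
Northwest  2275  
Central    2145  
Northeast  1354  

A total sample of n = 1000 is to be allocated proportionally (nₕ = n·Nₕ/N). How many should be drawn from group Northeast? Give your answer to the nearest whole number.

203

Share of group Northeast = 1354/6676 = 0.20282.
Allocate 1000 × 0.20282 = 202.816... → 203.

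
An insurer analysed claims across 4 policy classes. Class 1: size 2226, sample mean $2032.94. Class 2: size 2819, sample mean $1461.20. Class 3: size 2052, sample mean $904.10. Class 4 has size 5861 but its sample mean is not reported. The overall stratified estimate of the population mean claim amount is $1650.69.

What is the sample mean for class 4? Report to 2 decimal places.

N = 2226 + 2819 + 2052 + 5861 = 12958.
Overall total = μ·N = 1650.69·12958 = 21389641.02.
Subtract the known strata: 2226·2032.94 + 2819·1461.20 + 2052·904.10 = 10499660.44.
Remaining total for class 4: 21389641.02 − 10499660.44 = 10889980.58.
Divide by its size: 10889980.58 / 5861 = 1858.0414... → 1858.04.

1858.04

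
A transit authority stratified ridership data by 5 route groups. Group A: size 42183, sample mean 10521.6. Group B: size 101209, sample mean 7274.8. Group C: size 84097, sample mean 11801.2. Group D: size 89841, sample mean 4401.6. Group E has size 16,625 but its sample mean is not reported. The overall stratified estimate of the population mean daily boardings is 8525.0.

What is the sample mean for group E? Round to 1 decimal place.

16780.1

Σ Nₕx̄ₕ = N·μ, so 16625·x̄_E = 333955·8525.0 − (42183·10521.6 + 101209·7274.8 + 84097·11801.2 + 89841·4401.6).
= 2846966375 − 2567997548 = 278968827.
x̄_E = 278968827 / 16625 = 16780.080... → 16780.1.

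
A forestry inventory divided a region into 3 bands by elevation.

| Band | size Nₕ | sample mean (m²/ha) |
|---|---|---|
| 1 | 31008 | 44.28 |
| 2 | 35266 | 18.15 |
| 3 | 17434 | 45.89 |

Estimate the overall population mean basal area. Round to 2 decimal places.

33.61

N = 31008 + 35266 + 17434 = 83708.
Weight each subgroup mean by Nₕ/N and sum.
Σ Nₕx̄ₕ = 31008·44.28 + 35266·18.15 + 17434·45.89 = 1373034.24 + 640077.9 + 800046.26 = 2813158.4.
Divide by N: 2813158.4 / 83708 = 33.6068... → 33.61.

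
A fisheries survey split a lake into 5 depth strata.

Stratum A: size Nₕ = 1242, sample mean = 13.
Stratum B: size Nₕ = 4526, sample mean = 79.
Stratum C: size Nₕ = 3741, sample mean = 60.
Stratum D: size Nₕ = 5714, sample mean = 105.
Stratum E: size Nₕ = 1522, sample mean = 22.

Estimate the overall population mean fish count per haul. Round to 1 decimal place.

73.6

x̄_st = (Σ Nₕx̄ₕ) / (Σ Nₕ) = (1242·13 + 4526·79 + 3741·60 + 5714·105 + 1522·22) / 16745
= 1231614 / 16745 = 73.551... → 73.6.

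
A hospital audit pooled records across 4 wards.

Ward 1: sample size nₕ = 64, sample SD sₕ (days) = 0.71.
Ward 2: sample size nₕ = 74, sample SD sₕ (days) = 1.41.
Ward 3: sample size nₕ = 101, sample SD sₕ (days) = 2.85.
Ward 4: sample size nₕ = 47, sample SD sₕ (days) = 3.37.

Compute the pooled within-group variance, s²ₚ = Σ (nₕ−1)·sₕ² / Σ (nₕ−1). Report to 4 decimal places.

5.3601

Degrees of freedom: 63 + 73 + 100 + 46 = 282.
Σ(nₕ−1)sₕ² = 63·0.5041 + 73·1.9881 + 100·8.1225 + 46·11.3569 = 1511.557.
s²ₚ = 1511.557 / 282 = 5.360131... → 5.3601.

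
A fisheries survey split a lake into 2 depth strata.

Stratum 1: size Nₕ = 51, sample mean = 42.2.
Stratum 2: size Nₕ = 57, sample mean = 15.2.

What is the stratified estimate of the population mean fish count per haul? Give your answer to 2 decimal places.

27.95

N = 108; weights Wₕ = Nₕ/N = (0.4722, 0.5278).
x̄_st = Σ Wₕ·x̄ₕ = 0.4722·42.2 + 0.5278·15.2 ≈ 27.95
→ 27.95.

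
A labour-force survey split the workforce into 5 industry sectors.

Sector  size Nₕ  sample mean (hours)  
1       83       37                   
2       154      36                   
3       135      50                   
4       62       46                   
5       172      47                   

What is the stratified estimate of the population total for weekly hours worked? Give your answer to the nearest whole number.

26301

Population total = Σ Nₕ·x̄ₕ (each stratum's size times its mean).
83·37 + 154·36 + 135·50 + 62·46 + 172·47 = 3071 + 5544 + 6750 + 2852 + 8084 = 26301.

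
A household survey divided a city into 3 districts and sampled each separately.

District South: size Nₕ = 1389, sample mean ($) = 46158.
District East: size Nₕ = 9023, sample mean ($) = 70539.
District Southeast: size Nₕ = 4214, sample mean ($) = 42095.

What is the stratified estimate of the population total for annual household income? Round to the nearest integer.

Population total = Σ Nₕ·x̄ₕ (each stratum's size times its mean).
1389·46158 + 9023·70539 + 4214·42095 = 64113462 + 636473397 + 177388330 = 877975189.

877975189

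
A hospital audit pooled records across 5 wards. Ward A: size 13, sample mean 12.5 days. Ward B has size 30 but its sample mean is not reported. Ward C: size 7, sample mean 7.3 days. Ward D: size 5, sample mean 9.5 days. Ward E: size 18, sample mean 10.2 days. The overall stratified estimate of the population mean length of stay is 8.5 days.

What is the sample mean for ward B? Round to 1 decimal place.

N = 13 + 30 + 7 + 5 + 18 = 73.
Overall total = μ·N = 8.5·73 = 620.5.
Subtract the known strata: 13·12.5 + 7·7.3 + 5·9.5 + 18·10.2 = 444.7.
Remaining total for ward B: 620.5 − 444.7 = 175.8.
Divide by its size: 175.8 / 30 = 5.86 → 5.9.

5.9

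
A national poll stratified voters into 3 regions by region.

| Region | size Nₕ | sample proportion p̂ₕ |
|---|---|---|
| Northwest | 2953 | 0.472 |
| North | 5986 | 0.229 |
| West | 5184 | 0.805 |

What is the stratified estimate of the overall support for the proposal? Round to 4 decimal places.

0.4912

Wₕ = Nₕ/N with N = 14123: 0.2091, 0.4238, 0.3671.
p̂_st = 0.2091·0.472 + 0.4238·0.229 + 0.3671·0.805 ≈ 0.491236... → 0.4912.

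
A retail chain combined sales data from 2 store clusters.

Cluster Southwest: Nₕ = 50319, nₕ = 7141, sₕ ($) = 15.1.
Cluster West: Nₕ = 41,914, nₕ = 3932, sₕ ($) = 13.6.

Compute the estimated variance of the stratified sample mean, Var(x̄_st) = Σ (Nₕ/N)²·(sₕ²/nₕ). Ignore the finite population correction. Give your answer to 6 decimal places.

N = 92233; Wₕ = Nₕ/N.
cluster Southwest: (50319/92233)²·15.1²/7141 = 0.009503557
cluster West: (41914/92233)²·13.6²/3932 = 0.009714263
Sum = 0.019217820 → 0.019218.

0.019218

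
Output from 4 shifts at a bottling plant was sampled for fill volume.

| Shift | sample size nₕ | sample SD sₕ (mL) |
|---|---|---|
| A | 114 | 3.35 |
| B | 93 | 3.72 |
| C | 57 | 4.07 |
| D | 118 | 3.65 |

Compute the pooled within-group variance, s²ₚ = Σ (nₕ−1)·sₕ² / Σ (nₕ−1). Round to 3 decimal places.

A: (114−1)·3.35² = 113·11.2225 = 1268.1425
B: (93−1)·3.72² = 92·13.8384 = 1273.1328
C: (57−1)·4.07² = 56·16.5649 = 927.6344
D: (118−1)·3.65² = 117·13.3225 = 1558.7325
Numerator = 5027.6422; denominator = Σ(nₕ−1) = 378.
s²ₚ = 5027.6422/378 = 13.30064... → 13.301.

13.301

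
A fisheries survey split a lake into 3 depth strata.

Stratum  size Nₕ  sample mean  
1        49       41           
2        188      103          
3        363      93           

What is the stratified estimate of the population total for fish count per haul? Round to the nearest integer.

55132

1: 49·41 = 2009
2: 188·103 = 19364
3: 363·93 = 33759
τ̂ = Σ Nₕx̄ₕ = 55132.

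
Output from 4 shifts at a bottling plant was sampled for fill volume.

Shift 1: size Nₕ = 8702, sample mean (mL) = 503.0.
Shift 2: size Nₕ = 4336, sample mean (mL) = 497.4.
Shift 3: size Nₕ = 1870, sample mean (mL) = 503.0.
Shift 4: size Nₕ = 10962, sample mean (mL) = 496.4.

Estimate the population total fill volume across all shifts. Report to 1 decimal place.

12915979.2

1: 8702·503.0 = 4377106
2: 4336·497.4 = 2156726.4
3: 1870·503.0 = 940610
4: 10962·496.4 = 5441536.8
τ̂ = Σ Nₕx̄ₕ = 12915979.2.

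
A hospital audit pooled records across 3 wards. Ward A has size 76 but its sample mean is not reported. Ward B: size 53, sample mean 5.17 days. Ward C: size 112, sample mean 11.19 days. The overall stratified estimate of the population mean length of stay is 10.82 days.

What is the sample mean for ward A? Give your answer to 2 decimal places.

Σ Nₕx̄ₕ = N·μ, so 76·x̄_A = 241·10.82 − (53·5.17 + 112·11.19).
= 2607.62 − 1527.29 = 1080.33.
x̄_A = 1080.33 / 76 = 14.2149... → 14.21.

14.21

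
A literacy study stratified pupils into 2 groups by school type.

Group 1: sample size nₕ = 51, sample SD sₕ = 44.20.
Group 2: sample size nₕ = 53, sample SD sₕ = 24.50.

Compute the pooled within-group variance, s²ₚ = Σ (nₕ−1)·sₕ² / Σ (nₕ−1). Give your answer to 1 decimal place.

1263.7

1: (51−1)·44.20² = 50·1953.64 = 97682
2: (53−1)·24.50² = 52·600.25 = 31213
Numerator = 128895; denominator = Σ(nₕ−1) = 102.
s²ₚ = 128895/102 = 1263.676... → 1263.7.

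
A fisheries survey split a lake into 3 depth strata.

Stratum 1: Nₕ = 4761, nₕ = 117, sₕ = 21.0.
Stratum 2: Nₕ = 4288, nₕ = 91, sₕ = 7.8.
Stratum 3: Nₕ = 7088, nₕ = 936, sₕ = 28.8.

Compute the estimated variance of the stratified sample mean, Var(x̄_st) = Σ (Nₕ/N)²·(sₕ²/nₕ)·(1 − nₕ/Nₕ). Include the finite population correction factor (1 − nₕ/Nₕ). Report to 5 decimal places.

N = 16137; Wₕ = Nₕ/N.
stratum 1: (4761/16137)²·21.0²/117·(1 − 117/4761) = 0.32003503
stratum 2: (4288/16137)²·7.8²/91·(1 − 91/4288) = 0.04620574
stratum 3: (7088/16137)²·28.8²/936·(1 − 936/7088) = 0.14838963
Sum = 0.51463041 → 0.51463.

0.51463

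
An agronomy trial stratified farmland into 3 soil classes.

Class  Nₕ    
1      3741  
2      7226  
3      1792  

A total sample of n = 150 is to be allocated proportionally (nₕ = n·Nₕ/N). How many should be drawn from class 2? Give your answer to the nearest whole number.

85

Share of class 2 = 7226/12759 = 0.56635.
Allocate 150 × 0.56635 = 84.952... → 85.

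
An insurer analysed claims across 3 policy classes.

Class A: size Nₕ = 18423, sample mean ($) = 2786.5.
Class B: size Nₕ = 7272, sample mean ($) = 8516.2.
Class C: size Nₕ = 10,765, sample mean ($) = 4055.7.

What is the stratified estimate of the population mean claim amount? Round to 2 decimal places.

N = 36460; weights Wₕ = Nₕ/N = (0.5053, 0.1995, 0.2953).
x̄_st = Σ Wₕ·x̄ₕ = 0.5053·2786.5 + 0.1995·8516.2 + 0.2953·4055.7 ≈ 4304.0347...
→ 4304.03.

4304.03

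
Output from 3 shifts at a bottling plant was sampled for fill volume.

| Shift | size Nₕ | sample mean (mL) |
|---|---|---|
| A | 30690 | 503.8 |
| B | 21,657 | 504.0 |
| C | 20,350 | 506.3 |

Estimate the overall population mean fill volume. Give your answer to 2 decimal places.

N = 30690 + 21657 + 20350 = 72697.
Overall mean = Σ (Nₕ/N)·x̄ₕ — weight by population share, not a simple average.
Σ Nₕx̄ₕ = 30690·503.8 + 21657·504.0 + 20350·506.3 = 15461622 + 10915128 + 10303205 = 36679955.
Divide by N: 36679955 / 72697 = 504.5594... → 504.56.

504.56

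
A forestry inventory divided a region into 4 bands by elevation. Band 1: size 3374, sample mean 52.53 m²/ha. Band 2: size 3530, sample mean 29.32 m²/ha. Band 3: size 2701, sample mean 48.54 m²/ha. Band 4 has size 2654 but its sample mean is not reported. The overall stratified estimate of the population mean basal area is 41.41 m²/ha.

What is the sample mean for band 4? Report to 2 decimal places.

N = 3374 + 3530 + 2701 + 2654 = 12259.
Overall total = μ·N = 41.41·12259 = 507645.19.
Subtract the known strata: 3374·52.53 + 3530·29.32 + 2701·48.54 = 411842.36.
Remaining total for band 4: 507645.19 − 411842.36 = 95802.83.
Divide by its size: 95802.83 / 2654 = 36.0975... → 36.10.

36.10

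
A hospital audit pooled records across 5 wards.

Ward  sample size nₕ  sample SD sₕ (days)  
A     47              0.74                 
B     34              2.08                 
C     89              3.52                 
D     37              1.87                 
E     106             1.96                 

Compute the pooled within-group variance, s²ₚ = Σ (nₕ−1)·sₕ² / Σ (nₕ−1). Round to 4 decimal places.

5.8038

A: (47−1)·0.74² = 46·0.5476 = 25.1896
B: (34−1)·2.08² = 33·4.3264 = 142.7712
C: (89−1)·3.52² = 88·12.3904 = 1090.3552
D: (37−1)·1.87² = 36·3.4969 = 125.8884
E: (106−1)·1.96² = 105·3.8416 = 403.368
Numerator = 1787.5724; denominator = Σ(nₕ−1) = 308.
s²ₚ = 1787.5724/308 = 5.803806... → 5.8038.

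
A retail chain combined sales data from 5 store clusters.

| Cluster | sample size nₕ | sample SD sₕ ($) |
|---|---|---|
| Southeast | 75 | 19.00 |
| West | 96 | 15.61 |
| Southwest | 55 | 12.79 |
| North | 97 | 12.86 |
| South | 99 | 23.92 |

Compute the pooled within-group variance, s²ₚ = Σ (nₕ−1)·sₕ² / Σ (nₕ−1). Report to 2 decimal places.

313.30

Degrees of freedom: 74 + 95 + 54 + 96 + 98 = 417.
Σ(nₕ−1)sₕ² = 74·361 + 95·243.6721 + 54·163.5841 + 96·165.3796 + 98·572.1664 = 130645.1397.
s²ₚ = 130645.1397 / 417 = 313.2977... → 313.30.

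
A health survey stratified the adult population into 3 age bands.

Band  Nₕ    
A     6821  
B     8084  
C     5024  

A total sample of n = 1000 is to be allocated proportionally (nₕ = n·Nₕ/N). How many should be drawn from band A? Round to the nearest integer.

342

N = 6821 + 8084 + 5024 = 19929.
n_A = 1000·6821/19929 = 342.265... → 342.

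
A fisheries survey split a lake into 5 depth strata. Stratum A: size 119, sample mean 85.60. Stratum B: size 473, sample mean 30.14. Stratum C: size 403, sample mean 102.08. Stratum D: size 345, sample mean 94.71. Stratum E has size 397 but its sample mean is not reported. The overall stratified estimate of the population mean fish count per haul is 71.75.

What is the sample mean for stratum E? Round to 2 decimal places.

Σ Nₕx̄ₕ = N·μ, so 397·x̄_E = 1737·71.75 − (119·85.60 + 473·30.14 + 403·102.08 + 345·94.71).
= 124629.75 − 98255.81 = 26373.94.
x̄_E = 26373.94 / 397 = 66.4331... → 66.43.

66.43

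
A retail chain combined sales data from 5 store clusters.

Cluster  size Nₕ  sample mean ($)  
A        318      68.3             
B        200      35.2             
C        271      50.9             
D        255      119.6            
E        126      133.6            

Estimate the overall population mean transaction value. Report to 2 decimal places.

76.82

N = 318 + 200 + 271 + 255 + 126 = 1170.
The stratified mean weights each stratum mean by its population share Nₕ/N.
Σ Nₕx̄ₕ = 318·68.3 + 200·35.2 + 271·50.9 + 255·119.6 + 126·133.6 = 21719.4 + 7040 + 13793.9 + 30498 + 16833.6 = 89884.9.
Divide by N: 89884.9 / 1170 = 76.8247... → 76.82.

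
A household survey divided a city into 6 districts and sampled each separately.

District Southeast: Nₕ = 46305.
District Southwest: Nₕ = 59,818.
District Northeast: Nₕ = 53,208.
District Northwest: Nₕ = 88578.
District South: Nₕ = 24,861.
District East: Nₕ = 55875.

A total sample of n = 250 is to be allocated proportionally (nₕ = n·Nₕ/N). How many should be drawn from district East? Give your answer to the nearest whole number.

43

N = 46305 + 59818 + 53208 + 88578 + 24861 + 55875 = 328645.
n_East = 250·55875/328645 = 42.504... → 43.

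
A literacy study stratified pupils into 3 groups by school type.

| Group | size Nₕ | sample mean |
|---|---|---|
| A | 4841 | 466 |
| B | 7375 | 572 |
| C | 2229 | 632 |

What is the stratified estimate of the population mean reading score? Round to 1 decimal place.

545.7

x̄_st = (Σ Nₕx̄ₕ) / (Σ Nₕ) = (4841·466 + 7375·572 + 2229·632) / 14445
= 7883134 / 14445 = 545.734... → 545.7.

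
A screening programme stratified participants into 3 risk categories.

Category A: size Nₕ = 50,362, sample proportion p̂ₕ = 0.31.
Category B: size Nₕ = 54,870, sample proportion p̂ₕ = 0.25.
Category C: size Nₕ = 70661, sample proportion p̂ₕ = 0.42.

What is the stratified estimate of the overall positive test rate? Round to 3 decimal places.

0.335

Wₕ = Nₕ/N with N = 175893: 0.2863, 0.3120, 0.4017.
p̂_st = 0.2863·0.31 + 0.3120·0.25 + 0.4017·0.42 ≈ 0.33547... → 0.335.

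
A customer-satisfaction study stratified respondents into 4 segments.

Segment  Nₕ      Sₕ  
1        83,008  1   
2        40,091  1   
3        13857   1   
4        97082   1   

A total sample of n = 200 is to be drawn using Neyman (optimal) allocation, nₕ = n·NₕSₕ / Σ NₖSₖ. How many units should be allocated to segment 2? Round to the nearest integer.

1: NₕSₕ = 83008·1 = 83008
2: NₕSₕ = 40091·1 = 40091
3: NₕSₕ = 13857·1 = 13857
4: NₕSₕ = 97082·1 = 97082
Σ NₕSₕ = 234038.
n_2 = 200·40091/234038 = 34.260... → 34.

34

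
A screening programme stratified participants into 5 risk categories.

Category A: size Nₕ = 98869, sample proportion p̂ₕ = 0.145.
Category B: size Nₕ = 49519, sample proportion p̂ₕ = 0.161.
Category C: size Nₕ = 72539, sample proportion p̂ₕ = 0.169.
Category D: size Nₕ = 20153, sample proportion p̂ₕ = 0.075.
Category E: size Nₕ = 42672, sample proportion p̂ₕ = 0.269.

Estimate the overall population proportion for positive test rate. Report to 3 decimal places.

0.168

N = 98869 + 49519 + 72539 + 20153 + 42672 = 283752.
Overall proportion = Σ (Nₕ/N)·p̂ₕ.
Σ Nₕp̂ₕ = 14336.005 + 7972.559 + 12259.091 + 1511.475 + 11478.768 = 47557.898.
47557.898 / 283752 = 0.16760... → 0.168.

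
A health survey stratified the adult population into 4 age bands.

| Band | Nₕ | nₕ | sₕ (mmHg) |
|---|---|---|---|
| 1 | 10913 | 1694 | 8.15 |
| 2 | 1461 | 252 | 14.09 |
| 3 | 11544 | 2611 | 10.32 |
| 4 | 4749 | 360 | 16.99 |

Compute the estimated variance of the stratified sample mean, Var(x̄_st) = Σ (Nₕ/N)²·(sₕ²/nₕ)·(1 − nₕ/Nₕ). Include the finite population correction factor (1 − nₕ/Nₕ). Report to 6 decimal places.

0.031949

N = 28667. Term for each stratum: Wₕ²sₕ²/nₕ·(1−nₕ/Nₕ).
Var(x̄_st) = 0.004800266 + 0.001693298 + 0.005118488 + 0.020337029 = 0.031949081 → 0.031949.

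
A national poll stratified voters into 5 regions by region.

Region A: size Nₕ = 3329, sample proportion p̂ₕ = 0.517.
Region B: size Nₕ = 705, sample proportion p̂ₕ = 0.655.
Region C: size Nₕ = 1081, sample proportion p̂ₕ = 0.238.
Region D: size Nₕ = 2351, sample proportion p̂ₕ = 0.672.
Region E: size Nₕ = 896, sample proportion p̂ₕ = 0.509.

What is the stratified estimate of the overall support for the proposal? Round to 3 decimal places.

N = 3329 + 705 + 1081 + 2351 + 896 = 8362.
Overall proportion = Σ (Nₕ/N)·p̂ₕ.
Σ Nₕp̂ₕ = 1721.093 + 461.775 + 257.278 + 1579.872 + 456.064 = 4476.082.
4476.082 / 8362 = 0.53529... → 0.535.

0.535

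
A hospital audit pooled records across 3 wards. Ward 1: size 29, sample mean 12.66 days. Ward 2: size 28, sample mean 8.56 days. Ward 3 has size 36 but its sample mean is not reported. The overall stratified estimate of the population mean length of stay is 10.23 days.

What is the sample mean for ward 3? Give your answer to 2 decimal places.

9.57

N = 29 + 28 + 36 = 93.
Overall total = μ·N = 10.23·93 = 951.39.
Subtract the known strata: 29·12.66 + 28·8.56 = 606.82.
Remaining total for ward 3: 951.39 − 606.82 = 344.57.
Divide by its size: 344.57 / 36 = 9.5714... → 9.57.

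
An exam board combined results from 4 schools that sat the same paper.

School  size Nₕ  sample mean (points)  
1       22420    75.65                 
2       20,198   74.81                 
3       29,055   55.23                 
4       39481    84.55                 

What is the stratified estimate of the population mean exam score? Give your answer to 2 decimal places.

73.32

N = 111154; weights Wₕ = Nₕ/N = (0.2017, 0.1817, 0.2614, 0.3552).
x̄_st = Σ Wₕ·x̄ₕ = 0.2017·75.65 + 0.1817·74.81 + 0.2614·55.23 + 0.3552·84.55 ≈ 73.3209...
→ 73.32.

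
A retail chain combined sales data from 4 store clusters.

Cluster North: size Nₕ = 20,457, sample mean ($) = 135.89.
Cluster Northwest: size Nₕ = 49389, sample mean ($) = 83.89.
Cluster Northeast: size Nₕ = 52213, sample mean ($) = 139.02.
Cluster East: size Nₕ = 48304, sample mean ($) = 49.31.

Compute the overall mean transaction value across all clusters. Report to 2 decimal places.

97.23

N = 170363; weights Wₕ = Nₕ/N = (0.1201, 0.2899, 0.3065, 0.2835).
x̄_st = Σ Wₕ·x̄ₕ = 0.1201·135.89 + 0.2899·83.89 + 0.3065·139.02 + 0.2835·49.31 ≈ 97.2257...
→ 97.23.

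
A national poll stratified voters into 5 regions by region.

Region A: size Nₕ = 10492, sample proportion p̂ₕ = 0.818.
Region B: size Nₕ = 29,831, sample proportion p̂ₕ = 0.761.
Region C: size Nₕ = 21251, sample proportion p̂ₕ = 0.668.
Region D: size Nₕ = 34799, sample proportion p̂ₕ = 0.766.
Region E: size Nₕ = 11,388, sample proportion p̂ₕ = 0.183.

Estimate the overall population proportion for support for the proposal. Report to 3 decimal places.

0.689

Wₕ = Nₕ/N with N = 107761: 0.0974, 0.2768, 0.1972, 0.3229, 0.1057.
p̂_st = 0.0974·0.818 + 0.2768·0.761 + 0.1972·0.668 + 0.3229·0.766 + 0.1057·0.183 ≈ 0.68874... → 0.689.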